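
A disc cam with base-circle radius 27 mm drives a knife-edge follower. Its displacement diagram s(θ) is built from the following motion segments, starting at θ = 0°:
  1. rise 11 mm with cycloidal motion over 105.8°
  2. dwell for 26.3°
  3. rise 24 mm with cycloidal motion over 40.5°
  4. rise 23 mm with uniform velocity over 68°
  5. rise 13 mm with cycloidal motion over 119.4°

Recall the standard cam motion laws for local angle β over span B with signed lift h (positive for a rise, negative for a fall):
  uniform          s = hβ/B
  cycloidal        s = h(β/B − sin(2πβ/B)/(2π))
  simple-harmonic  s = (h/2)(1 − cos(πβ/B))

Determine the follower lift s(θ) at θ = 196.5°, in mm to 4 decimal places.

seg 1 [0°–105.8°] cycloidal, h=11: full span → s += 11 → s = 11.0000
seg 2 [105.8°–132.1°] dwell: s stays 11.0000
seg 3 [132.1°–172.6°] cycloidal, h=24: full span → s += 24 → s = 35.0000
seg 4 [172.6°–240.6°] uniform, h=23: θ=196.5° here. β=23.9, B=68. 23·23.9/68 = 8.0838 → s = 43.0838

43.0838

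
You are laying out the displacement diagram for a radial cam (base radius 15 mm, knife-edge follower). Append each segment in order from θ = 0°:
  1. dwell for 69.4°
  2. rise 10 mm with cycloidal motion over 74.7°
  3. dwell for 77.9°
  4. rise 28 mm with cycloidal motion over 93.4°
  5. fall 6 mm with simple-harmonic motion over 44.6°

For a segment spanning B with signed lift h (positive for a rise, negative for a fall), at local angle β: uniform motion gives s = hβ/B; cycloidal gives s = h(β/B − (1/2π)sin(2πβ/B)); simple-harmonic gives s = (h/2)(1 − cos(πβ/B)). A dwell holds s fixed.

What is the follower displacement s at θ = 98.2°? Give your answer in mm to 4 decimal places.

seg 1 [0°–69.4°] dwell: s stays 0.0000
seg 2 [69.4°–144.1°] cycloidal, h=10: θ=98.2° here. β=28.8, B=74.7. 10·(0.3855 − sin(2π·0.3855)/(2π)) = 2.8070 → s = 2.8070

2.8070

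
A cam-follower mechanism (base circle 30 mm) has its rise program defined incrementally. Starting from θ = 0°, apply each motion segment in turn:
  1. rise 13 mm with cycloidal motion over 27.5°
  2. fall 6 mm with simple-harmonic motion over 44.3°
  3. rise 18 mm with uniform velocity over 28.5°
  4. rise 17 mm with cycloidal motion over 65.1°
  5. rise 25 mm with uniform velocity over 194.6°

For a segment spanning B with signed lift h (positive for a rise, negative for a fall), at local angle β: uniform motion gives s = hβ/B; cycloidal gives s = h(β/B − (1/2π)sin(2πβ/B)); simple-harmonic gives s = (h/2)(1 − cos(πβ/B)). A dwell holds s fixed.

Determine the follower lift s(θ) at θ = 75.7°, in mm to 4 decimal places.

seg 1 [0°–27.5°] cycloidal, h=13: full span → s += 13 → s = 13.0000
seg 2 [27.5°–71.8°] simple-harmonic, h=-6: full span → s += -6 → s = 7.0000
seg 3 [71.8°–100.3°] uniform, h=18: θ=75.7° here. β=3.9, B=28.5. 18·3.9/28.5 = 2.4632 → s = 9.4632

9.4632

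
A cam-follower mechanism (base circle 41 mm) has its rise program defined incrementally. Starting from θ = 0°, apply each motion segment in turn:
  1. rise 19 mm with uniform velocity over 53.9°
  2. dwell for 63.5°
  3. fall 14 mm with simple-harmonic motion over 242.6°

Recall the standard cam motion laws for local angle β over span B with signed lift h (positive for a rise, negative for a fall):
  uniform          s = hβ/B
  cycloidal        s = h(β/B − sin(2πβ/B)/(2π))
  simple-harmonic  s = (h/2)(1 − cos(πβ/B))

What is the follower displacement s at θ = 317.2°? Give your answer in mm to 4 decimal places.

seg 1 [0°–53.9°] uniform, h=19: full span → s += 19 → s = 19.0000
seg 2 [53.9°–117.4°] dwell: s stays 19.0000
seg 3 [117.4°–360°] simple-harmonic, h=-14: θ=317.2° here. β=199.8, B=242.6. -14/2·(1 − cos(π·0.8236)) = -12.9521 → s = 6.0479

6.0479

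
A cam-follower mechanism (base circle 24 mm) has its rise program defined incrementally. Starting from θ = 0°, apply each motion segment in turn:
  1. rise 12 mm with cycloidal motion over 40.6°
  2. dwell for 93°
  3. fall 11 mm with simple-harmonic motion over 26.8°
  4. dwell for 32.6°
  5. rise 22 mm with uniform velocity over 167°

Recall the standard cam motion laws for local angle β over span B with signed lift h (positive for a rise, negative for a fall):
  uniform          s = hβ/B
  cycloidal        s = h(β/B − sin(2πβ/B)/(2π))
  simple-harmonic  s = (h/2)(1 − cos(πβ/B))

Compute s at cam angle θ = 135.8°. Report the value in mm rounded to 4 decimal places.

seg 1 [0°–40.6°] cycloidal, h=12: full span → s += 12 → s = 12.0000
seg 2 [40.6°–133.6°] dwell: s stays 12.0000
seg 3 [133.6°–160.4°] simple-harmonic, h=-11: θ=135.8° here. β=2.2, B=26.8. -11/2·(1 − cos(π·0.0821)) = -0.1819 → s = 11.8181

11.8181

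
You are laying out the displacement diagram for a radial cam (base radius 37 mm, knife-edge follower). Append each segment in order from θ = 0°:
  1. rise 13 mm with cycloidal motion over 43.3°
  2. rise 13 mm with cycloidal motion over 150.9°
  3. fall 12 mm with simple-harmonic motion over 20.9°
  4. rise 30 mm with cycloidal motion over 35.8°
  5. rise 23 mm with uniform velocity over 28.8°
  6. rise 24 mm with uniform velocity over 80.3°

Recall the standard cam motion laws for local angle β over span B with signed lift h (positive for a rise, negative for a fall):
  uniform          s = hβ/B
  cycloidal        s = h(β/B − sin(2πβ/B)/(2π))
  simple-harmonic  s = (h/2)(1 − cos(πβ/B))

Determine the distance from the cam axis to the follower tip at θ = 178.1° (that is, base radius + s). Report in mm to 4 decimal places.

seg 1 [0°–43.3°] cycloidal, h=13: full span → s += 13 → s = 13.0000
seg 2 [43.3°–194.2°] cycloidal, h=13: θ=178.1° here. β=134.8, B=150.9. 13·(0.8933 − sin(2π·0.8933)/(2π)) = 12.8984 → s = 25.8984
radial distance = base radius + s = 37 + 25.8984 = 62.8984

62.8984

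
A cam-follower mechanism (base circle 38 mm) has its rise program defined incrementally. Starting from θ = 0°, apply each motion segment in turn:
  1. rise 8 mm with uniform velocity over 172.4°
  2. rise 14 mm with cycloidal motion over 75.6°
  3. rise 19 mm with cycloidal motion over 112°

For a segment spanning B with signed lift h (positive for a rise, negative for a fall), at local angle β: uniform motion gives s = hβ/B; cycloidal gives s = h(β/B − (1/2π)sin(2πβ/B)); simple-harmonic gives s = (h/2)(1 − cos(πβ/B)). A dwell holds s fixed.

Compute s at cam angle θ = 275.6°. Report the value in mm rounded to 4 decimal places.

seg 1 [0°–172.4°] uniform, h=8: full span → s += 8 → s = 8.0000
seg 2 [172.4°–248°] cycloidal, h=14: full span → s += 14 → s = 22.0000
seg 3 [248°–360°] cycloidal, h=19: θ=275.6° here. β=27.6, B=112. 19·(0.2464 − sin(2π·0.2464)/(2π)) = 1.6590 → s = 23.6590

23.6590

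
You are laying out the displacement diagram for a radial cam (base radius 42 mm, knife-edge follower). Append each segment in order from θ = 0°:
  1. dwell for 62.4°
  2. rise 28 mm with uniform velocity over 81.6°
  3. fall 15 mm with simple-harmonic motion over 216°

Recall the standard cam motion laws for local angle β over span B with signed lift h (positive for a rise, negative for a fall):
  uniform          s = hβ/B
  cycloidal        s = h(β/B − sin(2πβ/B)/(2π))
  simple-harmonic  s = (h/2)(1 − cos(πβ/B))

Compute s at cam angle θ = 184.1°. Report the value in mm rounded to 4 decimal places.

seg 1 [0°–62.4°] dwell: s stays 0.0000
seg 2 [62.4°–144°] uniform, h=28: full span → s += 28 → s = 28.0000
seg 3 [144°–360°] simple-harmonic, h=-15: θ=184.1° here. β=40.1, B=216. -15/2·(1 − cos(π·0.1856)) = -1.2398 → s = 26.7602

26.7602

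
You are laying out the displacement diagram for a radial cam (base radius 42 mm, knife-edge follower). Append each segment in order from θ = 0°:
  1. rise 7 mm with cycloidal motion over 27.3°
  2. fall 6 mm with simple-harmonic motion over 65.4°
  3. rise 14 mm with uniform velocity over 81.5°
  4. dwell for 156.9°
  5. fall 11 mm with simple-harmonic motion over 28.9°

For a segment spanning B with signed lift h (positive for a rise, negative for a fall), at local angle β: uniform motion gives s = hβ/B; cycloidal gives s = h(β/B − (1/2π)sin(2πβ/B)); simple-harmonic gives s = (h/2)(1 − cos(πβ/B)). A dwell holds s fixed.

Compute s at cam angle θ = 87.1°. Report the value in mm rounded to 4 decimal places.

seg 1 [0°–27.3°] cycloidal, h=7: full span → s += 7 → s = 7.0000
seg 2 [27.3°–92.7°] simple-harmonic, h=-6: θ=87.1° here. β=59.8, B=65.4. -6/2·(1 − cos(π·0.9144)) = -5.8921 → s = 1.1079

1.1079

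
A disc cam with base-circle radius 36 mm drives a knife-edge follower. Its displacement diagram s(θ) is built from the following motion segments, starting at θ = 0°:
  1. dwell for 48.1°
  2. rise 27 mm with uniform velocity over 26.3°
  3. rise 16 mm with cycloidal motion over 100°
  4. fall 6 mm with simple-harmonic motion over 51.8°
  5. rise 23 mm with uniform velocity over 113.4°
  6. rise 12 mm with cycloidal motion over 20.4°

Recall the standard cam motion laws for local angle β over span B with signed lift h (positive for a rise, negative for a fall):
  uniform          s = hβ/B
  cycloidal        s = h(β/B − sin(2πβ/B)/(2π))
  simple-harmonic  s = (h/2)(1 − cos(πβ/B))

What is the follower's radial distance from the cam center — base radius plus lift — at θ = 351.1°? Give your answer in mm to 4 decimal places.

seg 1 [0°–48.1°] dwell: s stays 0.0000
seg 2 [48.1°–74.4°] uniform, h=27: full span → s += 27 → s = 27.0000
seg 3 [74.4°–174.4°] cycloidal, h=16: full span → s += 16 → s = 43.0000
seg 4 [174.4°–226.2°] simple-harmonic, h=-6: full span → s += -6 → s = 37.0000
seg 5 [226.2°–339.6°] uniform, h=23: full span → s += 23 → s = 60.0000
seg 6 [339.6°–360°] cycloidal, h=12: θ=351.1° here. β=11.5, B=20.4. 12·(0.5637 − sin(2π·0.5637)/(2π)) = 7.5091 → s = 67.5091
radial distance = base radius + s = 36 + 67.5091 = 103.5091

103.5091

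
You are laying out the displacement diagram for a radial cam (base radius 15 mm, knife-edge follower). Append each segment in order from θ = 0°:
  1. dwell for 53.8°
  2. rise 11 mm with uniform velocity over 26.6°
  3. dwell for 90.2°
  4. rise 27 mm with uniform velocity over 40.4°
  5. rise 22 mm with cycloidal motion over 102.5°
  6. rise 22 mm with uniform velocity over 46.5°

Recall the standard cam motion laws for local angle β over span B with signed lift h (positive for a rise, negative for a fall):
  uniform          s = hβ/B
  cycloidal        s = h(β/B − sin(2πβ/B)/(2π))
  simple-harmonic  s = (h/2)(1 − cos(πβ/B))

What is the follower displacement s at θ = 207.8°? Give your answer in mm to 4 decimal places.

seg 1 [0°–53.8°] dwell: s stays 0.0000
seg 2 [53.8°–80.4°] uniform, h=11: full span → s += 11 → s = 11.0000
seg 3 [80.4°–170.6°] dwell: s stays 11.0000
seg 4 [170.6°–211°] uniform, h=27: θ=207.8° here. β=37.2, B=40.4. 27·37.2/40.4 = 24.8614 → s = 35.8614

35.8614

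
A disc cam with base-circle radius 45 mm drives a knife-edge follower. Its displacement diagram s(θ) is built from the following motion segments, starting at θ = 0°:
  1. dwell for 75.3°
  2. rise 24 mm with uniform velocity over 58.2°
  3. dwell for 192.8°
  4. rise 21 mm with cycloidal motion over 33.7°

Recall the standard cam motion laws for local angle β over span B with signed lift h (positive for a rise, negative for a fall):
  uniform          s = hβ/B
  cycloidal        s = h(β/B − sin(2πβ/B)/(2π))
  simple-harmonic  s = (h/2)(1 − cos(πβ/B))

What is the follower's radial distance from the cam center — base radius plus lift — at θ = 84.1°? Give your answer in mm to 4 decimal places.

seg 1 [0°–75.3°] dwell: s stays 0.0000
seg 2 [75.3°–133.5°] uniform, h=24: θ=84.1° here. β=8.8, B=58.2. 24·8.8/58.2 = 3.6289 → s = 3.6289
radial distance = base radius + s = 45 + 3.6289 = 48.6289

48.6289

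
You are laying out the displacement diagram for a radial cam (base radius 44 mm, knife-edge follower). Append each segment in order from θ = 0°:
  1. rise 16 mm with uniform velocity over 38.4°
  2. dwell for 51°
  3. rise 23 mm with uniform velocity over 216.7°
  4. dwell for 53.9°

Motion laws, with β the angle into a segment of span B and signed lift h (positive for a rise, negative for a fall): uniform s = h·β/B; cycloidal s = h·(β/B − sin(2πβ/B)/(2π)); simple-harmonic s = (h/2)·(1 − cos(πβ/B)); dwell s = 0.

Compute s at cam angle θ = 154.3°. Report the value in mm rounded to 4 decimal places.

seg 1 [0°–38.4°] uniform, h=16: full span → s += 16 → s = 16.0000
seg 2 [38.4°–89.4°] dwell: s stays 16.0000
seg 3 [89.4°–306.1°] uniform, h=23: θ=154.3° here. β=64.9, B=216.7. 23·64.9/216.7 = 6.8883 → s = 22.8883

22.8883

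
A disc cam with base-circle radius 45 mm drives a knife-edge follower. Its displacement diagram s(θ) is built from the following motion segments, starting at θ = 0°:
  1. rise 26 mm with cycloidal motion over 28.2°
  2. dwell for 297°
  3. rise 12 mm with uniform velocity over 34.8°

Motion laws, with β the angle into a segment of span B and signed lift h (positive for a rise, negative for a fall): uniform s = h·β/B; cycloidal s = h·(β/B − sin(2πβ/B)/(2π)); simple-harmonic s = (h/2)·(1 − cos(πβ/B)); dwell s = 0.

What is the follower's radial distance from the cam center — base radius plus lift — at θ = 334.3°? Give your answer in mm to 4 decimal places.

seg 1 [0°–28.2°] cycloidal, h=26: full span → s += 26 → s = 26.0000
seg 2 [28.2°–325.2°] dwell: s stays 26.0000
seg 3 [325.2°–360°] uniform, h=12: θ=334.3° here. β=9.1, B=34.8. 12·9.1/34.8 = 3.1379 → s = 29.1379
radial distance = base radius + s = 45 + 29.1379 = 74.1379

74.1379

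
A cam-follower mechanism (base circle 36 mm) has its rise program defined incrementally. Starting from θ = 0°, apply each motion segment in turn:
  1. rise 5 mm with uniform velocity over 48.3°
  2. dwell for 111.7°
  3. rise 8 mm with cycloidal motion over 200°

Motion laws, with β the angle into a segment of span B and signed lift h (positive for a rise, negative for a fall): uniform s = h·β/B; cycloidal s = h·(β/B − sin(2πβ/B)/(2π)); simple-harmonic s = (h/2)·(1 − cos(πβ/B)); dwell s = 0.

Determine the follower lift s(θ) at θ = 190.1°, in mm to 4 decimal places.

seg 1 [0°–48.3°] uniform, h=5: full span → s += 5 → s = 5.0000
seg 2 [48.3°–160°] dwell: s stays 5.0000
seg 3 [160°–360°] cycloidal, h=8: θ=190.1° here. β=30.1, B=200. 8·(0.1505 − sin(2π·0.1505)/(2π)) = 0.1716 → s = 5.1716

5.1716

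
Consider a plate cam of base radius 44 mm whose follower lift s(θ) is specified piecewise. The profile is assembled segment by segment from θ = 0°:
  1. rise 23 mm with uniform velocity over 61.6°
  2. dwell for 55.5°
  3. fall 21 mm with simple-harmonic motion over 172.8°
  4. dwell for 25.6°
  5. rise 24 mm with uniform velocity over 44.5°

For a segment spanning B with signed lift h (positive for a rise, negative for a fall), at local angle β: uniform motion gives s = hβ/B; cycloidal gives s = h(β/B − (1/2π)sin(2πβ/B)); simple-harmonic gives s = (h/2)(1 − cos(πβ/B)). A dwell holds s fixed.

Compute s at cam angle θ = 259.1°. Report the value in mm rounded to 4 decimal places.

seg 1 [0°–61.6°] uniform, h=23: full span → s += 23 → s = 23.0000
seg 2 [61.6°–117.1°] dwell: s stays 23.0000
seg 3 [117.1°–289.9°] simple-harmonic, h=-21: θ=259.1° here. β=142, B=172.8. -21/2·(1 − cos(π·0.8218)) = -19.3964 → s = 3.6036

3.6036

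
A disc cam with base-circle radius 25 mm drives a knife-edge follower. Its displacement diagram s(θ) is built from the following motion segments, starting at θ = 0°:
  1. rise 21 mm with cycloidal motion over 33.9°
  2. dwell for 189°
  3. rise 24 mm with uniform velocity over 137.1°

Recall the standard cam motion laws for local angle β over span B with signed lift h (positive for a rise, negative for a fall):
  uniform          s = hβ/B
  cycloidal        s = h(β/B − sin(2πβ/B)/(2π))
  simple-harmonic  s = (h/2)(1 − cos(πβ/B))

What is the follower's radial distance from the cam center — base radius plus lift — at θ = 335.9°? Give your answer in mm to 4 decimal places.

seg 1 [0°–33.9°] cycloidal, h=21: full span → s += 21 → s = 21.0000
seg 2 [33.9°–222.9°] dwell: s stays 21.0000
seg 3 [222.9°–360°] uniform, h=24: θ=335.9° here. β=113, B=137.1. 24·113/137.1 = 19.7812 → s = 40.7812
radial distance = base radius + s = 25 + 40.7812 = 65.7812

65.7812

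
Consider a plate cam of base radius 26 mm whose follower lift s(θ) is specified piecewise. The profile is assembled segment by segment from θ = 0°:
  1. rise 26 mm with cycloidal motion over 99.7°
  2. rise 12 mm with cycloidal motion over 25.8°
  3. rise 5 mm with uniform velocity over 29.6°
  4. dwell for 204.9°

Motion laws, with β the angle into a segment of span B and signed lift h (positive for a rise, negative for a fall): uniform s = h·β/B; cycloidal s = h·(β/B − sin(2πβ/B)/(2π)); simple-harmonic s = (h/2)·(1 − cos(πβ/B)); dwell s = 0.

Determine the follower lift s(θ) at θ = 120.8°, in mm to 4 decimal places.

seg 1 [0°–99.7°] cycloidal, h=26: full span → s += 26 → s = 26.0000
seg 2 [99.7°–125.5°] cycloidal, h=12: θ=120.8° here. β=21.1, B=25.8. 12·(0.8178 − sin(2π·0.8178)/(2π)) = 11.5530 → s = 37.5530

37.5530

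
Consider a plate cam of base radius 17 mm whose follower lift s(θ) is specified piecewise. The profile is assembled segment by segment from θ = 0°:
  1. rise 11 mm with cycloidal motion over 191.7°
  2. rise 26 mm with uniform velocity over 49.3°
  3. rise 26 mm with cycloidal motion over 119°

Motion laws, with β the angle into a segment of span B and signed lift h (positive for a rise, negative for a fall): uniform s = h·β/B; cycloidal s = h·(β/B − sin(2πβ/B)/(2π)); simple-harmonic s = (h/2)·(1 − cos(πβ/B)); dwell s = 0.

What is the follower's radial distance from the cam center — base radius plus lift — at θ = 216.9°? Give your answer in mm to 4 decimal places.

seg 1 [0°–191.7°] cycloidal, h=11: full span → s += 11 → s = 11.0000
seg 2 [191.7°–241°] uniform, h=26: θ=216.9° here. β=25.2, B=49.3. 26·25.2/49.3 = 13.2901 → s = 24.2901
radial distance = base radius + s = 17 + 24.2901 = 41.2901

41.2901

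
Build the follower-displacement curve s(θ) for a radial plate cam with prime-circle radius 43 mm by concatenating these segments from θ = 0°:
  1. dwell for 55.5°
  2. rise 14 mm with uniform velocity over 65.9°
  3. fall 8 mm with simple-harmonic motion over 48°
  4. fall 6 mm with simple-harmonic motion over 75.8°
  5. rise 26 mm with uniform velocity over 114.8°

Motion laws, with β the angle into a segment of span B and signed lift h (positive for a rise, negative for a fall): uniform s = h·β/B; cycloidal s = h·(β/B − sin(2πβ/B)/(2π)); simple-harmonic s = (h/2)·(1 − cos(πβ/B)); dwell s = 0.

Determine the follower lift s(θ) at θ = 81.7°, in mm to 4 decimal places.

seg 1 [0°–55.5°] dwell: s stays 0.0000
seg 2 [55.5°–121.4°] uniform, h=14: θ=81.7° here. β=26.2, B=65.9. 14·26.2/65.9 = 5.5660 → s = 5.5660

5.5660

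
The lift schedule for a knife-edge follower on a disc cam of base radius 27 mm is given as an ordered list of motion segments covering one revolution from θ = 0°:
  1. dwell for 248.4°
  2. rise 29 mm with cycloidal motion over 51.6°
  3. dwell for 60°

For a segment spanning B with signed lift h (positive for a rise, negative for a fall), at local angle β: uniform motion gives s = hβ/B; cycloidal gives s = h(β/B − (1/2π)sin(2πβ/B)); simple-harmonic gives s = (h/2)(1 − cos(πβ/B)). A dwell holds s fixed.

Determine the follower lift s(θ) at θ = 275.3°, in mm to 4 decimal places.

seg 1 [0°–248.4°] dwell: s stays 0.0000
seg 2 [248.4°–300°] cycloidal, h=29: θ=275.3° here. β=26.9, B=51.6. 29·(0.5213 − sin(2π·0.5213)/(2π)) = 15.7346 → s = 15.7346

15.7346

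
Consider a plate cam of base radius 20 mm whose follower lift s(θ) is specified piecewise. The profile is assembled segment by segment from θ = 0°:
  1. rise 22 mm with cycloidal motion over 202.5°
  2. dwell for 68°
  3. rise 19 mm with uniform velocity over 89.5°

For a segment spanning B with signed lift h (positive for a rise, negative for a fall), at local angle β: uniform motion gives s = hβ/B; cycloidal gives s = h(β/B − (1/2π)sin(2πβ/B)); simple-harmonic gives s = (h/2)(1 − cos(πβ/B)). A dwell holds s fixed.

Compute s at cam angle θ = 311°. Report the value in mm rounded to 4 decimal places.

seg 1 [0°–202.5°] cycloidal, h=22: full span → s += 22 → s = 22.0000
seg 2 [202.5°–270.5°] dwell: s stays 22.0000
seg 3 [270.5°–360°] uniform, h=19: θ=311° here. β=40.5, B=89.5. 19·40.5/89.5 = 8.5978 → s = 30.5978

30.5978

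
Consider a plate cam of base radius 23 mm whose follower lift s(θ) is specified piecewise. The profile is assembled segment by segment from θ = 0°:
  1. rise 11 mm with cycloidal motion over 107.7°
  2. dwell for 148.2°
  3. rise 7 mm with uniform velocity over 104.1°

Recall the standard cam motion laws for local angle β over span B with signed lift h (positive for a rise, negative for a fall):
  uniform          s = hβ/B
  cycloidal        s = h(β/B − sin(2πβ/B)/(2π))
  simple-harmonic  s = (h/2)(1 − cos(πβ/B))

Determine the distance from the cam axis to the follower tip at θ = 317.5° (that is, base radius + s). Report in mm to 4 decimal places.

seg 1 [0°–107.7°] cycloidal, h=11: full span → s += 11 → s = 11.0000
seg 2 [107.7°–255.9°] dwell: s stays 11.0000
seg 3 [255.9°–360°] uniform, h=7: θ=317.5° here. β=61.6, B=104.1. 7·61.6/104.1 = 4.1422 → s = 15.1422
radial distance = base radius + s = 23 + 15.1422 = 38.1422

38.1422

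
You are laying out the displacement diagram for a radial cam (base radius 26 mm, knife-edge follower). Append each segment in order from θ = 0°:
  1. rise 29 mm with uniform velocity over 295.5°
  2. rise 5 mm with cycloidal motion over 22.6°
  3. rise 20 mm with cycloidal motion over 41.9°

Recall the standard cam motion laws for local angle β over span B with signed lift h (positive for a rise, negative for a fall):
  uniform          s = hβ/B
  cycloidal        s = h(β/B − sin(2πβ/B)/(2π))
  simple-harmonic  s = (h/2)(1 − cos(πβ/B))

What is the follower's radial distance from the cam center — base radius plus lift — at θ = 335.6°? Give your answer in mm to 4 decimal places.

seg 1 [0°–295.5°] uniform, h=29: full span → s += 29 → s = 29.0000
seg 2 [295.5°–318.1°] cycloidal, h=5: full span → s += 5 → s = 34.0000
seg 3 [318.1°–360°] cycloidal, h=20: θ=335.6° here. β=17.5, B=41.9. 20·(0.4177 − sin(2π·0.4177)/(2π)) = 6.7789 → s = 40.7789
radial distance = base radius + s = 26 + 40.7789 = 66.7789

66.7789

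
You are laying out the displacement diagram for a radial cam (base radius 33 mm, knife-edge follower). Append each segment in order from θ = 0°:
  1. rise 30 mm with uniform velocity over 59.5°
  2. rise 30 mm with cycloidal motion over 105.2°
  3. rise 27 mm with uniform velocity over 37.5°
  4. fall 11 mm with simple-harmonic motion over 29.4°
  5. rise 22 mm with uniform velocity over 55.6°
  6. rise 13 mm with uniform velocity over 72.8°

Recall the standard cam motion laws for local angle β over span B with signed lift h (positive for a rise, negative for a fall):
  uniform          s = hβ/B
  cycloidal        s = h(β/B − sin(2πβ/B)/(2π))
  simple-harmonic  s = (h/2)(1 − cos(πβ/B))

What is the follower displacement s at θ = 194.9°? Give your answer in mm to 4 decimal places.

seg 1 [0°–59.5°] uniform, h=30: full span → s += 30 → s = 30.0000
seg 2 [59.5°–164.7°] cycloidal, h=30: full span → s += 30 → s = 60.0000
seg 3 [164.7°–202.2°] uniform, h=27: θ=194.9° here. β=30.2, B=37.5. 27·30.2/37.5 = 21.7440 → s = 81.7440

81.7440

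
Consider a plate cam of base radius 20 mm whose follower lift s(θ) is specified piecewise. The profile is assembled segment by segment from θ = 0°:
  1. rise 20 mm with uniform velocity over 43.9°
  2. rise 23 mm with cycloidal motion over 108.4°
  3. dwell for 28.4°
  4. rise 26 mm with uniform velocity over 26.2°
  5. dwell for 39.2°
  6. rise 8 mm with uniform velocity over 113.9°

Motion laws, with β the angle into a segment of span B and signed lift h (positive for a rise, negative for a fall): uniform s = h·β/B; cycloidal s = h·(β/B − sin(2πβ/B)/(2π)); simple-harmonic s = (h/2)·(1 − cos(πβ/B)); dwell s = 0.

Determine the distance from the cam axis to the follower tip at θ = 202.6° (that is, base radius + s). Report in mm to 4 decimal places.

seg 1 [0°–43.9°] uniform, h=20: full span → s += 20 → s = 20.0000
seg 2 [43.9°–152.3°] cycloidal, h=23: full span → s += 23 → s = 43.0000
seg 3 [152.3°–180.7°] dwell: s stays 43.0000
seg 4 [180.7°–206.9°] uniform, h=26: θ=202.6° here. β=21.9, B=26.2. 26·21.9/26.2 = 21.7328 → s = 64.7328
radial distance = base radius + s = 20 + 64.7328 = 84.7328

84.7328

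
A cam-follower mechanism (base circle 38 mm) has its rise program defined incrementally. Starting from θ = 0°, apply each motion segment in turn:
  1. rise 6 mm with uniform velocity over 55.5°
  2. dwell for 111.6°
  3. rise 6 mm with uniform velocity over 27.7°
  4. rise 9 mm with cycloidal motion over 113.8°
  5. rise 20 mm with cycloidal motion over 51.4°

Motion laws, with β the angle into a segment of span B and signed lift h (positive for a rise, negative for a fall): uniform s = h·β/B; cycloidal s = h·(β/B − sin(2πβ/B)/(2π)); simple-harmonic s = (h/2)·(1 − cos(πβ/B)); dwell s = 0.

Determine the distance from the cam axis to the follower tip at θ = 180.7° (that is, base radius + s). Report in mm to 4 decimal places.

seg 1 [0°–55.5°] uniform, h=6: full span → s += 6 → s = 6.0000
seg 2 [55.5°–167.1°] dwell: s stays 6.0000
seg 3 [167.1°–194.8°] uniform, h=6: θ=180.7° here. β=13.6, B=27.7. 6·13.6/27.7 = 2.9458 → s = 8.9458
radial distance = base radius + s = 38 + 8.9458 = 46.9458

46.9458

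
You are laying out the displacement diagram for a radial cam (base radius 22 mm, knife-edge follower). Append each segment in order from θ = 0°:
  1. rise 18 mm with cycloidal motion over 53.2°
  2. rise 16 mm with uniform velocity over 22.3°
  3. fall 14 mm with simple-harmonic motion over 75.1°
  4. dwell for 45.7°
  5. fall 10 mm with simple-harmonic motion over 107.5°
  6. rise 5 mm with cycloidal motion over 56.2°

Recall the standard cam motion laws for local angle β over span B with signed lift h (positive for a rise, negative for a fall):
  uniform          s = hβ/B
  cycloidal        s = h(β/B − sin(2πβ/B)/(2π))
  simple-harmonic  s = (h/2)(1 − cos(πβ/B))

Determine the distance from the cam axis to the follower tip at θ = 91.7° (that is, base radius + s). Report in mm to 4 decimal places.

seg 1 [0°–53.2°] cycloidal, h=18: full span → s += 18 → s = 18.0000
seg 2 [53.2°–75.5°] uniform, h=16: full span → s += 16 → s = 34.0000
seg 3 [75.5°–150.6°] simple-harmonic, h=-14: θ=91.7° here. β=16.2, B=75.1. -14/2·(1 − cos(π·0.2157)) = -1.5468 → s = 32.4532
radial distance = base radius + s = 22 + 32.4532 = 54.4532

54.4532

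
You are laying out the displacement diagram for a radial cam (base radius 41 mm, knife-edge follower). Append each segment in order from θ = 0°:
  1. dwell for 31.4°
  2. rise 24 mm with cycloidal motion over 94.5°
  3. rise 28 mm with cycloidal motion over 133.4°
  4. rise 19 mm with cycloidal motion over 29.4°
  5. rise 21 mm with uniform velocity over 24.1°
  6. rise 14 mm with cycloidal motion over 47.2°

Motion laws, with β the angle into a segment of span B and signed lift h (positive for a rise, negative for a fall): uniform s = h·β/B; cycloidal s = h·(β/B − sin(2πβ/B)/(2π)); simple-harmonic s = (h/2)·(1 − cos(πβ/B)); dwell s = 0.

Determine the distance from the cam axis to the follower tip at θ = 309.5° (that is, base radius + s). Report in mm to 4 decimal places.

seg 1 [0°–31.4°] dwell: s stays 0.0000
seg 2 [31.4°–125.9°] cycloidal, h=24: full span → s += 24 → s = 24.0000
seg 3 [125.9°–259.3°] cycloidal, h=28: full span → s += 28 → s = 52.0000
seg 4 [259.3°–288.7°] cycloidal, h=19: full span → s += 19 → s = 71.0000
seg 5 [288.7°–312.8°] uniform, h=21: θ=309.5° here. β=20.8, B=24.1. 21·20.8/24.1 = 18.1245 → s = 89.1245
radial distance = base radius + s = 41 + 89.1245 = 130.1245

130.1245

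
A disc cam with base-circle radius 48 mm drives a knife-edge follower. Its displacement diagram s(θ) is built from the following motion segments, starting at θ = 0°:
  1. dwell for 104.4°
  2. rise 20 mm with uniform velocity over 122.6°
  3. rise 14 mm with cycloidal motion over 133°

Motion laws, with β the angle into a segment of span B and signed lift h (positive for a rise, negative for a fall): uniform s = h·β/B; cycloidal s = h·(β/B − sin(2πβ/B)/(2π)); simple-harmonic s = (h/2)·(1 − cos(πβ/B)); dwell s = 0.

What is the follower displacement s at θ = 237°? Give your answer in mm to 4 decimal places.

seg 1 [0°–104.4°] dwell: s stays 0.0000
seg 2 [104.4°–227°] uniform, h=20: full span → s += 20 → s = 20.0000
seg 3 [227°–360°] cycloidal, h=14: θ=237° here. β=10, B=133. 14·(0.0752 − sin(2π·0.0752)/(2π)) = 0.0387 → s = 20.0387

20.0387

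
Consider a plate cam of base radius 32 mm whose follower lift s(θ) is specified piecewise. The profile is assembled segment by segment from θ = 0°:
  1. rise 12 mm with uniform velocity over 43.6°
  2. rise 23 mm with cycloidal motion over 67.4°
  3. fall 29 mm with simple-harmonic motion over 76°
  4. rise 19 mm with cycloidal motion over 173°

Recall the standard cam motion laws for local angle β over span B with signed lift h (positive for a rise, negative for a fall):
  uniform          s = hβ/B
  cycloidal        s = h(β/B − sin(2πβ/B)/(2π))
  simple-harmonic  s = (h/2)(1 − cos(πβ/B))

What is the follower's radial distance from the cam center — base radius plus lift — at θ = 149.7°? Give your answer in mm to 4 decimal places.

seg 1 [0°–43.6°] uniform, h=12: full span → s += 12 → s = 12.0000
seg 2 [43.6°–111°] cycloidal, h=23: full span → s += 23 → s = 35.0000
seg 3 [111°–187°] simple-harmonic, h=-29: θ=149.7° here. β=38.7, B=76. -29/2·(1 − cos(π·0.5092)) = -14.9195 → s = 20.0805
radial distance = base radius + s = 32 + 20.0805 = 52.0805

52.0805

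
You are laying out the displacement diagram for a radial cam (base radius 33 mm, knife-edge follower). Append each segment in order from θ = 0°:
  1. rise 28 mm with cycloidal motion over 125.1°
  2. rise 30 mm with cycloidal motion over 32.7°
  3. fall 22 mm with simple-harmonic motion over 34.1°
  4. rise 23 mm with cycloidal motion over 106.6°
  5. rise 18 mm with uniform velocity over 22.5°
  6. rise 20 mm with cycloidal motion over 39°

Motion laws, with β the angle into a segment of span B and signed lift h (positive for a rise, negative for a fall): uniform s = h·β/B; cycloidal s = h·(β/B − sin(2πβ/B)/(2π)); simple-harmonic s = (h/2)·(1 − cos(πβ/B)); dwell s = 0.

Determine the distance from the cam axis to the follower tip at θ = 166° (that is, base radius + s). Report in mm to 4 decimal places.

seg 1 [0°–125.1°] cycloidal, h=28: full span → s += 28 → s = 28.0000
seg 2 [125.1°–157.8°] cycloidal, h=30: full span → s += 30 → s = 58.0000
seg 3 [157.8°–191.9°] simple-harmonic, h=-22: θ=166° here. β=8.2, B=34.1. -22/2·(1 − cos(π·0.2405)) = -2.9925 → s = 55.0075
radial distance = base radius + s = 33 + 55.0075 = 88.0075

88.0075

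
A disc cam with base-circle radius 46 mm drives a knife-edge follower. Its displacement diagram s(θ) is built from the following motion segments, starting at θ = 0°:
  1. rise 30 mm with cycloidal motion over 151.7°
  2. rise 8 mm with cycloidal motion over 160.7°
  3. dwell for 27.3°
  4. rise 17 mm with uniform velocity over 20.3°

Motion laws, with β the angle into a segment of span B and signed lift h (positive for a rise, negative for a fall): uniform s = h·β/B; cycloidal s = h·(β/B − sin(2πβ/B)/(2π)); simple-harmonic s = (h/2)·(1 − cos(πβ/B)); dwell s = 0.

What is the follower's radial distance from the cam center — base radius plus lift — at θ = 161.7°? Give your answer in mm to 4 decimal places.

seg 1 [0°–151.7°] cycloidal, h=30: full span → s += 30 → s = 30.0000
seg 2 [151.7°–312.4°] cycloidal, h=8: θ=161.7° here. β=10, B=160.7. 8·(0.0622 − sin(2π·0.0622)/(2π)) = 0.0126 → s = 30.0126
radial distance = base radius + s = 46 + 30.0126 = 76.0126

76.0126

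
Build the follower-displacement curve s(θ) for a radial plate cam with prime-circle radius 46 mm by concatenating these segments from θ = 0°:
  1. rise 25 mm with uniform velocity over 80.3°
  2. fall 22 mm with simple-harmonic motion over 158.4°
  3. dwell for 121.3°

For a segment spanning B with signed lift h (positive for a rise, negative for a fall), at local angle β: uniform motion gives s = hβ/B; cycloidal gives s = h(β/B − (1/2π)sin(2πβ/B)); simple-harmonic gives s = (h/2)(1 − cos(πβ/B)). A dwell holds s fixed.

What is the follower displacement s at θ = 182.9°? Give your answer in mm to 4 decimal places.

seg 1 [0°–80.3°] uniform, h=25: full span → s += 25 → s = 25.0000
seg 2 [80.3°–238.7°] simple-harmonic, h=-22: θ=182.9° here. β=102.6, B=158.4. -22/2·(1 − cos(π·0.6477)) = -15.9238 → s = 9.0762

9.0762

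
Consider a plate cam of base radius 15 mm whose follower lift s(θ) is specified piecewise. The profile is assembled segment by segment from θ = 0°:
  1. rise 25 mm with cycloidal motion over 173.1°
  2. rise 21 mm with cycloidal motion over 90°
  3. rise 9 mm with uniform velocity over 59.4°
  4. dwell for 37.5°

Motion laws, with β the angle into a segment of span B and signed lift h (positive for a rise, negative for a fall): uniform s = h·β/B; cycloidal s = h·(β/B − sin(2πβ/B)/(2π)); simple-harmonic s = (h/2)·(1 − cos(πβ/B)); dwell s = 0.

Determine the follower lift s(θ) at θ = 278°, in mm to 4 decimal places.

seg 1 [0°–173.1°] cycloidal, h=25: full span → s += 25 → s = 25.0000
seg 2 [173.1°–263.1°] cycloidal, h=21: full span → s += 21 → s = 46.0000
seg 3 [263.1°–322.5°] uniform, h=9: θ=278° here. β=14.9, B=59.4. 9·14.9/59.4 = 2.2576 → s = 48.2576

48.2576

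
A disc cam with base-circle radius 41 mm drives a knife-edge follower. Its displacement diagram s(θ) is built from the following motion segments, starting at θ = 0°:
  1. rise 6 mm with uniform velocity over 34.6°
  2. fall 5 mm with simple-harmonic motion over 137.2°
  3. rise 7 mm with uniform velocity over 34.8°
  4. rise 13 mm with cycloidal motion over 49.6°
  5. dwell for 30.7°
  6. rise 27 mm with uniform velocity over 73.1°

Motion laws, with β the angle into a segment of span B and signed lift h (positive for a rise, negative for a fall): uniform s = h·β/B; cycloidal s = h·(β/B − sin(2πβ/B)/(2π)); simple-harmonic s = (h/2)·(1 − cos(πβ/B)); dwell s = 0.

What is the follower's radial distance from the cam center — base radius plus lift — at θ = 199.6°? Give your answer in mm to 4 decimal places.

seg 1 [0°–34.6°] uniform, h=6: full span → s += 6 → s = 6.0000
seg 2 [34.6°–171.8°] simple-harmonic, h=-5: full span → s += -5 → s = 1.0000
seg 3 [171.8°–206.6°] uniform, h=7: θ=199.6° here. β=27.8, B=34.8. 7·27.8/34.8 = 5.5920 → s = 6.5920
radial distance = base radius + s = 41 + 6.5920 = 47.5920

47.5920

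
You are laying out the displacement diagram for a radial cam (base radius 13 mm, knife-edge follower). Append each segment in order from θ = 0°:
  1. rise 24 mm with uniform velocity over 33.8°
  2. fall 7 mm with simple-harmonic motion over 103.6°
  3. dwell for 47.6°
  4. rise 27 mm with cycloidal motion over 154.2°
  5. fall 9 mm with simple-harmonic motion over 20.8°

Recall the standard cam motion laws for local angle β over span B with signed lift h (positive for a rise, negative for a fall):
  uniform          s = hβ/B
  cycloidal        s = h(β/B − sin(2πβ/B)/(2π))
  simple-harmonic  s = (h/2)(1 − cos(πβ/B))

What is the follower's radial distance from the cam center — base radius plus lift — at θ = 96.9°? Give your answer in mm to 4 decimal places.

seg 1 [0°–33.8°] uniform, h=24: full span → s += 24 → s = 24.0000
seg 2 [33.8°–137.4°] simple-harmonic, h=-7: θ=96.9° here. β=63.1, B=103.6. -7/2·(1 − cos(π·0.6091)) = -4.6760 → s = 19.3240
radial distance = base radius + s = 13 + 19.3240 = 32.3240

32.3240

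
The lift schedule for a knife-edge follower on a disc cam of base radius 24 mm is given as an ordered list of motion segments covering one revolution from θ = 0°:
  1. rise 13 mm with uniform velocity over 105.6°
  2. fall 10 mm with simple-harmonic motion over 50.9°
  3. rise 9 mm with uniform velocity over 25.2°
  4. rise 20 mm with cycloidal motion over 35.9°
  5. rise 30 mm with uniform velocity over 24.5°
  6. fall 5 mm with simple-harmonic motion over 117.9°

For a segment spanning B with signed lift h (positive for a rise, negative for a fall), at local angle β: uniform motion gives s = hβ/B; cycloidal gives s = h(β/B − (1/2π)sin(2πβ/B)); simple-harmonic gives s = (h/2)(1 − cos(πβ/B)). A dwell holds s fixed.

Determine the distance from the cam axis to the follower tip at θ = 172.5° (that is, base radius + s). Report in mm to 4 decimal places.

seg 1 [0°–105.6°] uniform, h=13: full span → s += 13 → s = 13.0000
seg 2 [105.6°–156.5°] simple-harmonic, h=-10: full span → s += -10 → s = 3.0000
seg 3 [156.5°–181.7°] uniform, h=9: θ=172.5° here. β=16, B=25.2. 9·16/25.2 = 5.7143 → s = 8.7143
radial distance = base radius + s = 24 + 8.7143 = 32.7143

32.7143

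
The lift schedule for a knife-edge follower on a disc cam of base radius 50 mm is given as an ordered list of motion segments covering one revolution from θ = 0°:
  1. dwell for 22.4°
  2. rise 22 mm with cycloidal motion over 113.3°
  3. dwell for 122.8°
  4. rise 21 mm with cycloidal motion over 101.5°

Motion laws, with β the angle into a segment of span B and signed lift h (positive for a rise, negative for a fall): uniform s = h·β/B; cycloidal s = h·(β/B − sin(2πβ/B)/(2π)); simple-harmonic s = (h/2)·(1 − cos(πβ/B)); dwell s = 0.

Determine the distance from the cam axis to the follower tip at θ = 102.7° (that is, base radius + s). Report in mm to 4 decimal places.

seg 1 [0°–22.4°] dwell: s stays 0.0000
seg 2 [22.4°–135.7°] cycloidal, h=22: θ=102.7° here. β=80.3, B=113.3. 22·(0.7087 − sin(2π·0.7087)/(2π)) = 18.9766 → s = 18.9766
radial distance = base radius + s = 50 + 18.9766 = 68.9766

68.9766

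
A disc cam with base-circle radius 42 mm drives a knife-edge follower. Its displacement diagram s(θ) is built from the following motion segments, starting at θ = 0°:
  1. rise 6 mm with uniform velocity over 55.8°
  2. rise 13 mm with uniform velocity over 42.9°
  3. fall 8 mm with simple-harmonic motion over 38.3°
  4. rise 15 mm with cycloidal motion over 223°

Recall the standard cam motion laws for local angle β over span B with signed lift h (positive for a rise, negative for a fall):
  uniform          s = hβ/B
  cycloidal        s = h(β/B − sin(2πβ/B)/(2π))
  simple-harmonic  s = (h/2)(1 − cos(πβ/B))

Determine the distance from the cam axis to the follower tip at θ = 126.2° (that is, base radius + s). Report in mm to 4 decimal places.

seg 1 [0°–55.8°] uniform, h=6: full span → s += 6 → s = 6.0000
seg 2 [55.8°–98.7°] uniform, h=13: full span → s += 13 → s = 19.0000
seg 3 [98.7°–137°] simple-harmonic, h=-8: θ=126.2° here. β=27.5, B=38.3. -8/2·(1 − cos(π·0.7180)) = -6.5304 → s = 12.4696
radial distance = base radius + s = 42 + 12.4696 = 54.4696

54.4696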